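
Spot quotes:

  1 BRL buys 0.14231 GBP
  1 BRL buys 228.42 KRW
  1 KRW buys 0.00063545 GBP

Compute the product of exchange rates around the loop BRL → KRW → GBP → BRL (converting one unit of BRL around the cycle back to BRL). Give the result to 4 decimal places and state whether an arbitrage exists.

1.0200 (arbitrage exists)

Around BRL → KRW → GBP → BRL: 1 × 228.42 × 0.00063545 ÷ 0.14231 = 1.019953
Product > 1; profitable direction is BRL → KRW → GBP → BRL.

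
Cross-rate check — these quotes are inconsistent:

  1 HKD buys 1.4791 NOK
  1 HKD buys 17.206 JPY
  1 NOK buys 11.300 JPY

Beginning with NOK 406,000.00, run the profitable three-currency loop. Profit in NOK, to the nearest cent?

Profitable loop is NOK → HKD → JPY → NOK:
NOK 406,000.00 ÷ 1.4791 = HKD 274,491.24
HKD 274,491.24 × 17.206 = JPY 4,722,896
JPY 4,722,896 ÷ 11.300 = NOK 417,955.43
Profit = NOK 417,955.43 − NOK 406,000.00

Profit: NOK 11,955.43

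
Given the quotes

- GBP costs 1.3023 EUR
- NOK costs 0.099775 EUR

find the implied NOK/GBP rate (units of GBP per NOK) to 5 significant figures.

NOK/GBP = 0.076614

1 NOK × 0.099775 = 0.099775 EUR
0.099775 EUR ÷ 1.3023 = 0.0766145 GBP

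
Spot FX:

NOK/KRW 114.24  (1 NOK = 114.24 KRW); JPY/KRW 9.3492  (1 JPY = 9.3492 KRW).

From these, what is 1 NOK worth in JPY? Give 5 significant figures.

1 NOK × 114.24 = 114.24 KRW
114.24 KRW ÷ 9.3492 = 12.2192 JPY

NOK/JPY = 12.219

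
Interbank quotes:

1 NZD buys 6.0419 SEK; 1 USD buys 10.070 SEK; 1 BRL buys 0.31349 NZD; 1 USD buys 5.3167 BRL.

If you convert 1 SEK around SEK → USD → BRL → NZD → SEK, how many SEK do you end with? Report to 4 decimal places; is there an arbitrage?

1.0000 (no arbitrage)

Around SEK → USD → BRL → NZD → SEK: 1 ÷ 10.070 × 5.3167 × 0.31349 × 6.0419 = 1.000023
Product ≈ 1 (deviation 0.002%, within rounding noise).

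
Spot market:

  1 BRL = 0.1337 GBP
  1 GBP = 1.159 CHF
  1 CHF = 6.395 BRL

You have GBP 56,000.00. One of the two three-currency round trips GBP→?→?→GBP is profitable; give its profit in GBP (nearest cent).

Profitable loop is GBP → BRL → CHF → GBP:
GBP 56,000.00 ÷ 0.1337 = BRL 418,848.17
BRL 418,848.17 ÷ 6.395 = CHF 65,496.20
CHF 65,496.20 ÷ 1.159 = GBP 56,510.95
Profit = GBP 56,510.95 − GBP 56,000.00

Profit: GBP 510.95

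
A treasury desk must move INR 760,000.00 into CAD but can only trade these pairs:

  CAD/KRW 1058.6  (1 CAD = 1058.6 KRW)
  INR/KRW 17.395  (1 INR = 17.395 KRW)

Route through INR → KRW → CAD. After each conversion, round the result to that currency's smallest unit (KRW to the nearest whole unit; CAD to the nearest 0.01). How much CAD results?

CAD 12,488.38

INR 760,000.00 × 17.395 = KRW 13,220,200
KRW 13,220,200 ÷ 1058.6 = CAD 12,488.38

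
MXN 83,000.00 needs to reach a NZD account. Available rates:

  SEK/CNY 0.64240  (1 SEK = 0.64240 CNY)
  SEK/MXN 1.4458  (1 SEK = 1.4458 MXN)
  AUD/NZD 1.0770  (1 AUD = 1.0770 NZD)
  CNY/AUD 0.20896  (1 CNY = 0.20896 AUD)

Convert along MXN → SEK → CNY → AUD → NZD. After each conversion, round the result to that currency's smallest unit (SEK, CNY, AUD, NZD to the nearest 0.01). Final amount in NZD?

NZD 8,299.55

MXN 83,000.00 ÷ 1.4458 = SEK 57,407.66
SEK 57,407.66 × 0.64240 = CNY 36,878.68
CNY 36,878.68 × 0.20896 = AUD 7,706.17
AUD 7,706.17 × 1.0770 = NZD 8,299.55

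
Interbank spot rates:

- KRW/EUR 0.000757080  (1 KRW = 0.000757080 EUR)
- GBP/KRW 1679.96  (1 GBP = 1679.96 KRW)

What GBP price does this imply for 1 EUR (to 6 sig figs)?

EUR/GBP = 0.786248

1 EUR ÷ 0.000757080 = 1320.86 KRW
1320.86 KRW ÷ 1679.96 = 0.786248 GBP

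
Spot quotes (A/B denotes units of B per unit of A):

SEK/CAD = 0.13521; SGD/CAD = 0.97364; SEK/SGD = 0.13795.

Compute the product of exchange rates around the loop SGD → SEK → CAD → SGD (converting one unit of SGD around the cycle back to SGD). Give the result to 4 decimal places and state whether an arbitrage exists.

Around SGD → SEK → CAD → SGD: 1 ÷ 0.13795 × 0.13521 ÷ 0.97364 = 1.006674
Product > 1; profitable direction is SGD → SEK → CAD → SGD.

1.0067 (arbitrage exists)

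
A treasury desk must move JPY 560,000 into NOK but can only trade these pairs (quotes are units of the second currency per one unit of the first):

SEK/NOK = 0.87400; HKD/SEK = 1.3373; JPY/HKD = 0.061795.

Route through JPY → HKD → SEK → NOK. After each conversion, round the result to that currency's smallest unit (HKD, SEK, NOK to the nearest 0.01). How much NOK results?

NOK 40,446.56

JPY 560,000 × 0.061795 = HKD 34,605.20
HKD 34,605.20 × 1.3373 = SEK 46,277.53
SEK 46,277.53 × 0.87400 = NOK 40,446.56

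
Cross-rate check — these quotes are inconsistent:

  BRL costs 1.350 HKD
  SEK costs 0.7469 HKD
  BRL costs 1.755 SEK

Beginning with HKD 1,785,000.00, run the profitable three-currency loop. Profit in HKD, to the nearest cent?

Profit: HKD 53,367.82

Profitable loop is HKD → SEK → BRL → HKD:
HKD 1,785,000.00 ÷ 0.7469 = SEK 2,389,878.16
SEK 2,389,878.16 ÷ 1.755 = BRL 1,361,753.94
BRL 1,361,753.94 × 1.350 = HKD 1,838,367.82
Profit = HKD 1,838,367.82 − HKD 1,785,000.00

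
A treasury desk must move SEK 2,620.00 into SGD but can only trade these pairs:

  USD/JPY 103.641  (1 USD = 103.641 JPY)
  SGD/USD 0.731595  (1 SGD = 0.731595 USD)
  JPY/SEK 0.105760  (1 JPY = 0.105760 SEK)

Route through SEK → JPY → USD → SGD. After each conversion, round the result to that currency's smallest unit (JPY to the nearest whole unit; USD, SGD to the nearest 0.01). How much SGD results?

SGD 326.72

SEK 2,620.00 ÷ 0.105760 = JPY 24,773
JPY 24,773 ÷ 103.641 = USD 239.03
USD 239.03 ÷ 0.731595 = SGD 326.72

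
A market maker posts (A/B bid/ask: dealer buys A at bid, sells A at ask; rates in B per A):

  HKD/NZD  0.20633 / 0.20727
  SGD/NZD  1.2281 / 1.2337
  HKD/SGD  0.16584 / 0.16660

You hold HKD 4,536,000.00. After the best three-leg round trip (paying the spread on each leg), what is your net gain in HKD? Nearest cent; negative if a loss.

Net profit: HKD 17,557.89

Best loop HKD → NZD → SGD → HKD:
HKD 4,536,000.00 × 0.20633 (sell HKD at bid) = NZD 935,912.88
NZD 935,912.88 ÷ 1.2337 (buy SGD at ask) = SGD 758,622.74
SGD 758,622.74 ÷ 0.16660 (buy HKD at ask) = HKD 4,553,557.89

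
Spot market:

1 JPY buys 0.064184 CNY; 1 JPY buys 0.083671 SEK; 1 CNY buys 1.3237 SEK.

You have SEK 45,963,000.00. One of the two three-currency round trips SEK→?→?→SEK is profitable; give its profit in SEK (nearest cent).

Profit: SEK 708,284.72

Profitable loop is SEK → JPY → CNY → SEK:
SEK 45,963,000.00 ÷ 0.083671 = JPY 549,330,114
JPY 549,330,114 × 0.064184 = CNY 35,258,204.06
CNY 35,258,204.06 × 1.3237 = SEK 46,671,284.72
Profit = SEK 46,671,284.72 − SEK 45,963,000.00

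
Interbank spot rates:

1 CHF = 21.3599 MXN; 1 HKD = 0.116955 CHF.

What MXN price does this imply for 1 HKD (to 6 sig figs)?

HKD/MXN = 2.49815

1 HKD × 0.116955 = 0.116955 CHF
0.116955 CHF × 21.3599 = 2.49815 MXN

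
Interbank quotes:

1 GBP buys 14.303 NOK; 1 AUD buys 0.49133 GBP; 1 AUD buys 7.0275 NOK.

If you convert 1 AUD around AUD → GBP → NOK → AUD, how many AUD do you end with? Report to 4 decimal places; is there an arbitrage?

1.0000 (no arbitrage)

Around AUD → GBP → NOK → AUD: 1 × 0.49133 × 14.303 ÷ 7.0275 = 0.999999
Product ≈ 1 (deviation 0.000%, within rounding noise).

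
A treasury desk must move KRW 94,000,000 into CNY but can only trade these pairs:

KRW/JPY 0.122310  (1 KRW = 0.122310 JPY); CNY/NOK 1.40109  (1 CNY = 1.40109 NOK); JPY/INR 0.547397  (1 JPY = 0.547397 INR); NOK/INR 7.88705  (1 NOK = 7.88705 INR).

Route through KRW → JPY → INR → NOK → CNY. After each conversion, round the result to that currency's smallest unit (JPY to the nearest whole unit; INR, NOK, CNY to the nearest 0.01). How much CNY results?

KRW 94,000,000 × 0.122310 = JPY 11,497,140
JPY 11,497,140 × 0.547397 = INR 6,293,499.94
INR 6,293,499.94 ÷ 7.88705 = NOK 797,953.60
NOK 797,953.60 ÷ 1.40109 = CNY 569,523.44

CNY 569,523.44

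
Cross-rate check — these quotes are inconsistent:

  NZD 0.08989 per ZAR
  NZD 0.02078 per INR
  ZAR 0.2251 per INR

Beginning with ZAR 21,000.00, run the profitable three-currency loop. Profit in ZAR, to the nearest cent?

Profitable loop is ZAR → INR → NZD → ZAR:
ZAR 21,000.00 ÷ 0.2251 = INR 93,291.87
INR 93,291.87 × 0.02078 = NZD 1,938.61
NZD 1,938.61 ÷ 0.08989 = ZAR 21,566.42
Profit = ZAR 21,566.42 − ZAR 21,000.00

Profit: ZAR 566.42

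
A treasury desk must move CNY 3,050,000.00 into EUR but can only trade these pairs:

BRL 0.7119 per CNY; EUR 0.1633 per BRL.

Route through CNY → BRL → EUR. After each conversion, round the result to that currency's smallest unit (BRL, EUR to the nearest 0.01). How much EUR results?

EUR 354,572.47

CNY 3,050,000.00 × 0.7119 = BRL 2,171,295.00
BRL 2,171,295.00 × 0.1633 = EUR 354,572.47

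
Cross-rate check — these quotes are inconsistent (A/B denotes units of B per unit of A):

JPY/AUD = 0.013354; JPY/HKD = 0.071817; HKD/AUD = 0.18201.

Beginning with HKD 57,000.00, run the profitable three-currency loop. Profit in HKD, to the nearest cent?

Profit: HKD 1,232.27

Profitable loop is HKD → JPY → AUD → HKD:
HKD 57,000.00 ÷ 0.071817 = JPY 793,684
JPY 793,684 × 0.013354 = AUD 10,598.86
AUD 10,598.86 ÷ 0.18201 = HKD 58,232.27
Profit = HKD 58,232.27 − HKD 57,000.00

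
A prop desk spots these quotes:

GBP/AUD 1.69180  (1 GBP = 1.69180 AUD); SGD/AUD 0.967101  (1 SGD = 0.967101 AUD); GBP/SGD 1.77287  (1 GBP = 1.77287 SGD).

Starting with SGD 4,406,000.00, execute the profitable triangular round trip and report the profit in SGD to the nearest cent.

Profitable loop is SGD → AUD → GBP → SGD:
SGD 4,406,000.00 × 0.967101 = AUD 4,261,047.01
AUD 4,261,047.01 ÷ 1.69180 = GBP 2,518,647.01
GBP 2,518,647.01 × 1.77287 = SGD 4,465,233.72
Profit = SGD 4,465,233.72 − SGD 4,406,000.00

Profit: SGD 59,233.72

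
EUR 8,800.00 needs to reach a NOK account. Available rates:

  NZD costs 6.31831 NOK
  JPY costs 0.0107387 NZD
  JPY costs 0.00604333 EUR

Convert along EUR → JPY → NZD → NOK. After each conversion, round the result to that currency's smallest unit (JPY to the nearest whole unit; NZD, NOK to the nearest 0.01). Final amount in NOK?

EUR 8,800.00 ÷ 0.00604333 = JPY 1,456,151
JPY 1,456,151 × 0.0107387 = NZD 15,637.17
NZD 15,637.17 × 6.31831 = NOK 98,800.49

NOK 98,800.49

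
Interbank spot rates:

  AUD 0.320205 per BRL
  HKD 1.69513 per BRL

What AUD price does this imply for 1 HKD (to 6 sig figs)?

HKD/AUD = 0.188897

1 HKD ÷ 1.69513 = 0.589925 BRL
0.589925 BRL × 0.320205 = 0.188897 AUD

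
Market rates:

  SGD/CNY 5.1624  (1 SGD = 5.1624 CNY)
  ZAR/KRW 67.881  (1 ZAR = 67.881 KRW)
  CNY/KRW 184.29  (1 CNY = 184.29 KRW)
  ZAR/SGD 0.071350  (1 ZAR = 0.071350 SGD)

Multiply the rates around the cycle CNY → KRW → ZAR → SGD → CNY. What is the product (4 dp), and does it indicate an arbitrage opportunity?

1.0000 (no arbitrage)

Around CNY → KRW → ZAR → SGD → CNY: 1 × 184.29 ÷ 67.881 × 0.071350 × 5.1624 = 0.999998
Product ≈ 1 (deviation 0.000%, within rounding noise).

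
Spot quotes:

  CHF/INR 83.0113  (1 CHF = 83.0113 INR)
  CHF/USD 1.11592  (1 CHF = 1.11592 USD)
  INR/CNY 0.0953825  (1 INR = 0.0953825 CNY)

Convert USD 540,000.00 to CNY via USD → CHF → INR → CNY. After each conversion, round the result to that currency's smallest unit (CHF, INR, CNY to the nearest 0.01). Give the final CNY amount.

CNY 3,831,480.49

USD 540,000.00 ÷ 1.11592 = CHF 483,905.66
CHF 483,905.66 × 83.0113 = INR 40,169,637.91
INR 40,169,637.91 × 0.0953825 = CNY 3,831,480.49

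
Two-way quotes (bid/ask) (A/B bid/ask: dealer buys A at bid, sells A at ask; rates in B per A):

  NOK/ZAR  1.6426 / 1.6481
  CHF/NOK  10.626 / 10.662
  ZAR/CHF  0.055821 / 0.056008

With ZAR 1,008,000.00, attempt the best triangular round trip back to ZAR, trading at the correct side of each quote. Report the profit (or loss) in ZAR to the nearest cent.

Net profit: ZAR 16,208.16

Best loop ZAR → NOK → CHF → ZAR:
ZAR 1,008,000.00 ÷ 1.6481 (buy NOK at ask) = NOK 611,613.37
NOK 611,613.37 ÷ 10.662 (buy CHF at ask) = CHF 57,363.85
CHF 57,363.85 ÷ 0.056008 (buy ZAR at ask) = ZAR 1,024,208.16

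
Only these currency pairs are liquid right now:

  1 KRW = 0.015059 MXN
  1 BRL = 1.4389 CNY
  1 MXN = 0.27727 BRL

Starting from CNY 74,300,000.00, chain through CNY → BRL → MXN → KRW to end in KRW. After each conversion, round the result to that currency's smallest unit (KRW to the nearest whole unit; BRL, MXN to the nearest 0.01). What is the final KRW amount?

CNY 74,300,000.00 ÷ 1.4389 = BRL 51,636,666.90
BRL 51,636,666.90 ÷ 0.27727 = MXN 186,232,433.73
MXN 186,232,433.73 ÷ 0.015059 = KRW 12,366,852,628

KRW 12,366,852,628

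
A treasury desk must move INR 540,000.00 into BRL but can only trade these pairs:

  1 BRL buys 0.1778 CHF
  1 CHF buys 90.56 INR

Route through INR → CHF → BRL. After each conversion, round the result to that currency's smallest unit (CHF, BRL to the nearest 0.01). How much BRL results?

BRL 33,537.12

INR 540,000.00 ÷ 90.56 = CHF 5,962.90
CHF 5,962.90 ÷ 0.1778 = BRL 33,537.12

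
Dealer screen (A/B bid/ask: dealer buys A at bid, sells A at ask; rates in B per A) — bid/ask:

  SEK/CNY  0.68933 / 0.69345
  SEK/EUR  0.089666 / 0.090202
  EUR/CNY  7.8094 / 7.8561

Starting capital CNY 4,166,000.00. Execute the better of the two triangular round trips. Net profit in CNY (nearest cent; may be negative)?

Net profit: CNY 40,777.84

Best loop CNY → SEK → EUR → CNY:
CNY 4,166,000.00 ÷ 0.69345 (buy SEK at ask) = SEK 6,007,642.94
SEK 6,007,642.94 × 0.089666 (sell SEK at bid) = EUR 538,681.31
EUR 538,681.31 × 7.8094 (sell EUR at bid) = CNY 4,206,777.84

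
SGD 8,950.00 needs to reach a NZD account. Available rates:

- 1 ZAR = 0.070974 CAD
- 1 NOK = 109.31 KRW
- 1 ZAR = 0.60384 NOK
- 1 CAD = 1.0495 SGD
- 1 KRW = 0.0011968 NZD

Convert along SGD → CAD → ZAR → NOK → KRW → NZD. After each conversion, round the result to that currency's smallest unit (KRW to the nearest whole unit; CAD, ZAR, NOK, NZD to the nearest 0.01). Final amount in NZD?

NZD 9,491.71

SGD 8,950.00 ÷ 1.0495 = CAD 8,527.87
CAD 8,527.87 ÷ 0.070974 = ZAR 120,154.85
ZAR 120,154.85 × 0.60384 = NOK 72,554.30
NOK 72,554.30 × 109.31 = KRW 7,930,911
KRW 7,930,911 × 0.0011968 = NZD 9,491.71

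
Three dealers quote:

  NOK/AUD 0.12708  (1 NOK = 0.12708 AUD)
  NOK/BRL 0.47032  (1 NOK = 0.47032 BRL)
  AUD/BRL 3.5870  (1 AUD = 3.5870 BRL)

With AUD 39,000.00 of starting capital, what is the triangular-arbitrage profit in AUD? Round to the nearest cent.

Profitable loop is AUD → NOK → BRL → AUD:
AUD 39,000.00 ÷ 0.12708 = NOK 306,893.30
NOK 306,893.30 × 0.47032 = BRL 144,338.05
BRL 144,338.05 ÷ 3.5870 = AUD 40,239.21
Profit = AUD 40,239.21 − AUD 39,000.00

Profit: AUD 1,239.21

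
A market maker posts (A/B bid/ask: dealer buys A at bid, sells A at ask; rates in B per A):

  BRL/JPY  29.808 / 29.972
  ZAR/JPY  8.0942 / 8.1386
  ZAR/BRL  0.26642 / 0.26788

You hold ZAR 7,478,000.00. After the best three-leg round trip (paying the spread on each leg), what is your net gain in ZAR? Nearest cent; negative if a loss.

Net profit: ZAR 60,820.07

Best loop ZAR → JPY → BRL → ZAR:
ZAR 7,478,000.00 × 8.0942 (sell ZAR at bid) = JPY 60,528,428
JPY 60,528,428 ÷ 29.972 (buy BRL at ask) = BRL 2,019,499.12
BRL 2,019,499.12 ÷ 0.26788 (buy ZAR at ask) = ZAR 7,538,820.07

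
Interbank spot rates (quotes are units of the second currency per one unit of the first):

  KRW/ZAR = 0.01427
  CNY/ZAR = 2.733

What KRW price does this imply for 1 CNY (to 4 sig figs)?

1 CNY × 2.733 = 2.733 ZAR
2.733 ZAR ÷ 0.01427 = 191.521 KRW

CNY/KRW = 191.5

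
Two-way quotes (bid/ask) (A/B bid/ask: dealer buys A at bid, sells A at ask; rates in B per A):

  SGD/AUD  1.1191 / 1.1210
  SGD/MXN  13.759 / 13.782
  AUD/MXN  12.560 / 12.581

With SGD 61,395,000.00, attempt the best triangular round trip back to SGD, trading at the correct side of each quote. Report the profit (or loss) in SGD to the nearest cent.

Net profit: SGD 1,220,130.96

Best loop SGD → AUD → MXN → SGD:
SGD 61,395,000.00 × 1.1191 (sell SGD at bid) = AUD 68,707,144.50
AUD 68,707,144.50 × 12.560 (sell AUD at bid) = MXN 862,961,734.92
MXN 862,961,734.92 ÷ 13.782 (buy SGD at ask) = SGD 62,615,130.96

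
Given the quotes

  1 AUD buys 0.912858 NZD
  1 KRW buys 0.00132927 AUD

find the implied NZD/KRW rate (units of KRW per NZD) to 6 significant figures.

1 NZD ÷ 0.912858 = 1.09546 AUD
1.09546 AUD ÷ 0.00132927 = 824.107 KRW

NZD/KRW = 824.107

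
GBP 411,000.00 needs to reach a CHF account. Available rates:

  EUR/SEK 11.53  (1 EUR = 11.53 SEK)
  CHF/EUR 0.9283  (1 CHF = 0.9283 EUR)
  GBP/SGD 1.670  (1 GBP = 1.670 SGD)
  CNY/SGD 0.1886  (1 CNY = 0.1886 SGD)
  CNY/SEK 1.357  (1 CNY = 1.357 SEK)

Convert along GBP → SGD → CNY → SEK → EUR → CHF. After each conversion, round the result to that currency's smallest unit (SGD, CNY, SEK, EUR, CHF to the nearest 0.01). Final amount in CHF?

CHF 461,401.28

GBP 411,000.00 × 1.670 = SGD 686,370.00
SGD 686,370.00 ÷ 0.1886 = CNY 3,639,289.50
CNY 3,639,289.50 × 1.357 = SEK 4,938,515.85
SEK 4,938,515.85 ÷ 11.53 = EUR 428,318.81
EUR 428,318.81 ÷ 0.9283 = CHF 461,401.28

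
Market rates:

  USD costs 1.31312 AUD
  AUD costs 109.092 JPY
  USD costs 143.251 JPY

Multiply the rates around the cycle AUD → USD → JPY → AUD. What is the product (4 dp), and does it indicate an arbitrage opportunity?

1.0000 (no arbitrage)

Around AUD → USD → JPY → AUD: 1 ÷ 1.31312 × 143.251 ÷ 109.092 = 1.000001
Product ≈ 1 (deviation 0.000%, within rounding noise).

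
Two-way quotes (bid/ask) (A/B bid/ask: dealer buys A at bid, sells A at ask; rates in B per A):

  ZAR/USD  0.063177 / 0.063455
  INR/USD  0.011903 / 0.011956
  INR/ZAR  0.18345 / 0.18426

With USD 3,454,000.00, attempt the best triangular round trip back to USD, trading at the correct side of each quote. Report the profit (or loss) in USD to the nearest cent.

Best loop USD → ZAR → INR → USD:
USD 3,454,000.00 ÷ 0.063455 (buy ZAR at ask) = ZAR 54,432,274.84
ZAR 54,432,274.84 ÷ 0.18426 (buy INR at ask) = INR 295,410,153.26
INR 295,410,153.26 × 0.011903 (sell INR at bid) = USD 3,516,267.05

Net profit: USD 62,267.05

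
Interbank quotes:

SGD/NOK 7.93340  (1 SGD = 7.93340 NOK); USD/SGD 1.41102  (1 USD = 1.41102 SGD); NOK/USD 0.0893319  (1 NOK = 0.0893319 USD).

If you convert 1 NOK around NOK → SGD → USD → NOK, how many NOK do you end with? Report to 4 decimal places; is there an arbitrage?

Around NOK → SGD → USD → NOK: 1 ÷ 7.93340 ÷ 1.41102 ÷ 0.0893319 = 1.000002
Product ≈ 1 (deviation 0.000%, within rounding noise).

1.0000 (no arbitrage)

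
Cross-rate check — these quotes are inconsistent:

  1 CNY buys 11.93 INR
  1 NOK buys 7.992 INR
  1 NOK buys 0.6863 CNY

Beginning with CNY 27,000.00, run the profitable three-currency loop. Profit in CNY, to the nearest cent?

Profit: CNY 660.67

Profitable loop is CNY → INR → NOK → CNY:
CNY 27,000.00 × 11.93 = INR 322,110.00
INR 322,110.00 ÷ 7.992 = NOK 40,304.05
NOK 40,304.05 × 0.6863 = CNY 27,660.67
Profit = CNY 27,660.67 − CNY 27,000.00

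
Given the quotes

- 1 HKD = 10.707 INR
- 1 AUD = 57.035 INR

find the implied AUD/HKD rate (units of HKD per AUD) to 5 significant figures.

AUD/HKD = 5.3269

1 AUD × 57.035 = 57.035 INR
57.035 INR ÷ 10.707 = 5.32689 HKD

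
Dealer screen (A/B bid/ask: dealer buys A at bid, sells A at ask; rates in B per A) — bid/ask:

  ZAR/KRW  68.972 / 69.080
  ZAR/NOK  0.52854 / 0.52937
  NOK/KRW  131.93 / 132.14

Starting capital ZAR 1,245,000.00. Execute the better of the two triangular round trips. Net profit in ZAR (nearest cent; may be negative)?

Net profit: ZAR 11,719.76

Best loop ZAR → NOK → KRW → ZAR:
ZAR 1,245,000.00 × 0.52854 (sell ZAR at bid) = NOK 658,032.30
NOK 658,032.30 × 131.93 (sell NOK at bid) = KRW 86,814,201
KRW 86,814,201 ÷ 69.080 (buy ZAR at ask) = ZAR 1,256,719.76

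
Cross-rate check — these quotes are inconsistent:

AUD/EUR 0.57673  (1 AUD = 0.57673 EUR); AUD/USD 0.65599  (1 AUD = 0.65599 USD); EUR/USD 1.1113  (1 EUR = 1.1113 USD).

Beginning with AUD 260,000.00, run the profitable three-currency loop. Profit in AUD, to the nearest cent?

Profit: AUD 6,113.38

Profitable loop is AUD → USD → EUR → AUD:
AUD 260,000.00 × 0.65599 = USD 170,557.40
USD 170,557.40 ÷ 1.1113 = EUR 153,475.57
EUR 153,475.57 ÷ 0.57673 = AUD 266,113.38
Profit = AUD 266,113.38 − AUD 260,000.00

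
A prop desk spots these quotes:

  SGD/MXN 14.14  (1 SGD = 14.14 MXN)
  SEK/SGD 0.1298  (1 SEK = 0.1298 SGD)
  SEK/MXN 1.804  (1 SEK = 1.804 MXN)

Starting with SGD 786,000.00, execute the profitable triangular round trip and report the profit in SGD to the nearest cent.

Profit: SGD 13,668.73

Profitable loop is SGD → MXN → SEK → SGD:
SGD 786,000.00 × 14.14 = MXN 11,114,040.00
MXN 11,114,040.00 ÷ 1.804 = SEK 6,160,776.05
SEK 6,160,776.05 × 0.1298 = SGD 799,668.73
Profit = SGD 799,668.73 − SGD 786,000.00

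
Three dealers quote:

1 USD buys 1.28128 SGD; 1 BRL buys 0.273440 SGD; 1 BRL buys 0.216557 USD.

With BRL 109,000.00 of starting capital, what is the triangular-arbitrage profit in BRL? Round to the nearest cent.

Profitable loop is BRL → USD → SGD → BRL:
BRL 109,000.00 × 0.216557 = USD 23,604.71
USD 23,604.71 × 1.28128 = SGD 30,244.25
SGD 30,244.25 ÷ 0.273440 = BRL 110,606.52
Profit = BRL 110,606.52 − BRL 109,000.00

Profit: BRL 1,606.52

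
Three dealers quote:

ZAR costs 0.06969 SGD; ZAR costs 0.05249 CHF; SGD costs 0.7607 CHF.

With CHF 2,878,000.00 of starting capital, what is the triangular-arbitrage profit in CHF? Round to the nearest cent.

Profitable loop is CHF → ZAR → SGD → CHF:
CHF 2,878,000.00 ÷ 0.05249 = ZAR 54,829,491.33
ZAR 54,829,491.33 × 0.06969 = SGD 3,821,067.25
SGD 3,821,067.25 × 0.7607 = CHF 2,906,685.86
Profit = CHF 2,906,685.86 − CHF 2,878,000.00

Profit: CHF 28,685.86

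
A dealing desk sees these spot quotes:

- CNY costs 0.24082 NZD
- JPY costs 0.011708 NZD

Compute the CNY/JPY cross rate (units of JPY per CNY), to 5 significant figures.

1 CNY × 0.24082 = 0.24082 NZD
0.24082 NZD ÷ 0.011708 = 20.5688 JPY

CNY/JPY = 20.569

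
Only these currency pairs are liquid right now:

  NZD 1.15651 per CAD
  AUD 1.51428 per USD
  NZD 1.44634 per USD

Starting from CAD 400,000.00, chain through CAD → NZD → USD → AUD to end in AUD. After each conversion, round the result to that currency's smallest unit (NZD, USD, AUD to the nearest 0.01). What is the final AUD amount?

CAD 400,000.00 × 1.15651 = NZD 462,604.00
NZD 462,604.00 ÷ 1.44634 = USD 319,844.57
USD 319,844.57 × 1.51428 = AUD 484,334.24

AUD 484,334.24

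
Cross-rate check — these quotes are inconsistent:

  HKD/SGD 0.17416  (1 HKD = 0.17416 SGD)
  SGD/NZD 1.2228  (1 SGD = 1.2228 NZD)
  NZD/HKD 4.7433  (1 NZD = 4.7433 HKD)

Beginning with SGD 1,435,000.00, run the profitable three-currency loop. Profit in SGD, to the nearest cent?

Profit: SGD 14,560.48

Profitable loop is SGD → NZD → HKD → SGD:
SGD 1,435,000.00 × 1.2228 = NZD 1,754,718.00
NZD 1,754,718.00 × 4.7433 = HKD 8,323,153.89
HKD 8,323,153.89 × 0.17416 = SGD 1,449,560.48
Profit = SGD 1,449,560.48 − SGD 1,435,000.00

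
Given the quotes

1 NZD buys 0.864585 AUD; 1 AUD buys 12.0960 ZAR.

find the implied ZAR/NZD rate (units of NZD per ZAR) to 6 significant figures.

ZAR/NZD = 0.0956204

1 ZAR ÷ 12.0960 = 0.082672 AUD
0.082672 AUD ÷ 0.864585 = 0.0956204 NZD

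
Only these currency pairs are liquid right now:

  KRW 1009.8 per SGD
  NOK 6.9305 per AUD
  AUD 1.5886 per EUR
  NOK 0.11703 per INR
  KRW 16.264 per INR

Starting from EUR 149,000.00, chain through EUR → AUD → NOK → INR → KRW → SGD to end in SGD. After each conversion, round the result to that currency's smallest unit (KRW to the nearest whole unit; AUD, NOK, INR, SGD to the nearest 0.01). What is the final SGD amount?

SGD 225,766.86

EUR 149,000.00 × 1.5886 = AUD 236,701.40
AUD 236,701.40 × 6.9305 = NOK 1,640,459.05
NOK 1,640,459.05 ÷ 0.11703 = INR 14,017,423.31
INR 14,017,423.31 × 16.264 = KRW 227,979,373
KRW 227,979,373 ÷ 1009.8 = SGD 225,766.86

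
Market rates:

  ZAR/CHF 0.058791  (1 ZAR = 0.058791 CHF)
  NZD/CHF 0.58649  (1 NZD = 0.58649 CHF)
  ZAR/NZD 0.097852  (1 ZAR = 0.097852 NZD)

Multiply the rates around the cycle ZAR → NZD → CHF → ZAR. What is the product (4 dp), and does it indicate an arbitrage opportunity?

0.9762 (arbitrage exists)

Around ZAR → NZD → CHF → ZAR: 1 × 0.097852 × 0.58649 ÷ 0.058791 = 0.976157
Product < 1; profitable direction is ZAR → CHF → NZD → ZAR.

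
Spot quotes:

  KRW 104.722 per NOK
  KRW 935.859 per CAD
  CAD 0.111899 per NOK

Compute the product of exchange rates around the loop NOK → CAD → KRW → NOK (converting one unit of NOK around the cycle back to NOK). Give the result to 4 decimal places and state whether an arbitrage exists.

1.0000 (no arbitrage)

Around NOK → CAD → KRW → NOK: 1 × 0.111899 × 935.859 ÷ 104.722 = 0.999997
Product ≈ 1 (deviation 0.000%, within rounding noise).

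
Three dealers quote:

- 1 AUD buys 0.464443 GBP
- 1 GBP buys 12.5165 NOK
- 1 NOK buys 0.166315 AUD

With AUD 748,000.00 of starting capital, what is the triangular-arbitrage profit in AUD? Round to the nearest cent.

Profit: AUD 25,668.39

Profitable loop is AUD → NOK → GBP → AUD:
AUD 748,000.00 ÷ 0.166315 = NOK 4,497,489.70
NOK 4,497,489.70 ÷ 12.5165 = GBP 359,324.87
GBP 359,324.87 ÷ 0.464443 = AUD 773,668.39
Profit = AUD 773,668.39 − AUD 748,000.00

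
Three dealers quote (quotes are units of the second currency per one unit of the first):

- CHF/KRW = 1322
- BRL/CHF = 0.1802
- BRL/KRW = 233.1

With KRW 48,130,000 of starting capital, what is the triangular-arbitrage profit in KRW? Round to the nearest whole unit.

Profit: KRW 1,058,075

Profitable loop is KRW → BRL → CHF → KRW:
KRW 48,130,000 ÷ 233.1 = BRL 206,477.91
BRL 206,477.91 × 0.1802 = CHF 37,207.32
CHF 37,207.32 × 1322 = KRW 49,188,075
Profit = KRW 49,188,075 − KRW 48,130,000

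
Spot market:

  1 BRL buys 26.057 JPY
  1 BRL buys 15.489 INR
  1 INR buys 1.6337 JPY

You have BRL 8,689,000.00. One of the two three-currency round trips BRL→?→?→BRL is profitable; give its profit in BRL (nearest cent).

Profit: BRL 258,434.37

Profitable loop is BRL → JPY → INR → BRL:
BRL 8,689,000.00 × 26.057 = JPY 226,409,273
JPY 226,409,273 ÷ 1.6337 = INR 138,586,810.92
INR 138,586,810.92 ÷ 15.489 = BRL 8,947,434.37
Profit = BRL 8,947,434.37 − BRL 8,689,000.00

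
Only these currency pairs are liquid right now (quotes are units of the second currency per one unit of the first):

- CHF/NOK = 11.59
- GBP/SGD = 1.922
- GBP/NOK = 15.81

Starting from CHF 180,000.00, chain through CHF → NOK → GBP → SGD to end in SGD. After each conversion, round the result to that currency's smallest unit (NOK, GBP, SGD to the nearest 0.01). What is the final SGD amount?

CHF 180,000.00 × 11.59 = NOK 2,086,200.00
NOK 2,086,200.00 ÷ 15.81 = GBP 131,954.46
GBP 131,954.46 × 1.922 = SGD 253,616.47

SGD 253,616.47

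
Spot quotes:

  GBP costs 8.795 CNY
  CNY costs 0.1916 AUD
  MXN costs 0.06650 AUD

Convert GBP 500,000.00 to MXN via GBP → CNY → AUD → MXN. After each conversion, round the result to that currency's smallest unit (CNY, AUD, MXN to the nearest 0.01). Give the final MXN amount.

MXN 12,670,090.23

GBP 500,000.00 × 8.795 = CNY 4,397,500.00
CNY 4,397,500.00 × 0.1916 = AUD 842,561.00
AUD 842,561.00 ÷ 0.06650 = MXN 12,670,090.23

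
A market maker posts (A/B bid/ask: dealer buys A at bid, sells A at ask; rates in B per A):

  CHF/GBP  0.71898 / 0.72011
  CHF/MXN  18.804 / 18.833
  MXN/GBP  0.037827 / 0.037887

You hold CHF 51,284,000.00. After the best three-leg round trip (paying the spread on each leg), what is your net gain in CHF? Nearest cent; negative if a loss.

Net profit: CHF 392,010.39

Best loop CHF → GBP → MXN → CHF:
CHF 51,284,000.00 × 0.71898 (sell CHF at bid) = GBP 36,872,170.32
GBP 36,872,170.32 ÷ 0.037887 (buy MXN at ask) = MXN 973,214,303.59
MXN 973,214,303.59 ÷ 18.833 (buy CHF at ask) = CHF 51,676,010.39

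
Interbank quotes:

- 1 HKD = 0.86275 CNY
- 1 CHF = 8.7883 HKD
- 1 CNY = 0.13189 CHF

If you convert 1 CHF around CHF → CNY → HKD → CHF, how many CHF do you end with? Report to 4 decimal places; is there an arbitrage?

Around CHF → CNY → HKD → CHF: 1 ÷ 0.13189 ÷ 0.86275 ÷ 8.7883 = 0.999996
Product ≈ 1 (deviation 0.000%, within rounding noise).

1.0000 (no arbitrage)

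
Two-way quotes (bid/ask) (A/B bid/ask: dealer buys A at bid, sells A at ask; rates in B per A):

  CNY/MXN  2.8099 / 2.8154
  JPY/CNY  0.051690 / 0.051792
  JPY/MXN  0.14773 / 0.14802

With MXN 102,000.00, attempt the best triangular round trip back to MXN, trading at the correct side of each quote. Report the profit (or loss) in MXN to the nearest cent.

Net profit: MXN 1,339.43

Best loop MXN → CNY → JPY → MXN:
MXN 102,000.00 ÷ 2.8154 (buy CNY at ask) = CNY 36,229.31
CNY 36,229.31 ÷ 0.051792 (buy JPY at ask) = JPY 699,516
JPY 699,516 × 0.14773 (sell JPY at bid) = MXN 103,339.43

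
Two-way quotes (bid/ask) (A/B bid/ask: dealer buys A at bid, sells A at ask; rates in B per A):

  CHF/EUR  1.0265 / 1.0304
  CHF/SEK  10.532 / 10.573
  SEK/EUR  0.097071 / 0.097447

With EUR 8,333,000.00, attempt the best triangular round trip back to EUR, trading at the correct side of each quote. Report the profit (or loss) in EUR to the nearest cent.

Net result: EUR -30,791.62 (no profitable arbitrage after spreads)

Best loop EUR → SEK → CHF → EUR:
EUR 8,333,000.00 ÷ 0.097447 (buy SEK at ask) = SEK 85,513,150.74
SEK 85,513,150.74 ÷ 10.573 (buy CHF at ask) = CHF 8,087,879.57
CHF 8,087,879.57 × 1.0265 (sell CHF at bid) = EUR 8,302,208.38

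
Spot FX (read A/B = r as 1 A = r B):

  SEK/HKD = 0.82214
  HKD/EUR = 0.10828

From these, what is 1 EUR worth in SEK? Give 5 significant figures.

EUR/SEK = 11.233

1 EUR ÷ 0.10828 = 9.23532 HKD
9.23532 HKD ÷ 0.82214 = 11.2333 SEK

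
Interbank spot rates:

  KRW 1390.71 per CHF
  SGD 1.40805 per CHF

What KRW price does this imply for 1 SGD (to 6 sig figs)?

SGD/KRW = 987.685

1 SGD ÷ 1.40805 = 0.710202 CHF
0.710202 CHF × 1390.71 = 987.685 KRW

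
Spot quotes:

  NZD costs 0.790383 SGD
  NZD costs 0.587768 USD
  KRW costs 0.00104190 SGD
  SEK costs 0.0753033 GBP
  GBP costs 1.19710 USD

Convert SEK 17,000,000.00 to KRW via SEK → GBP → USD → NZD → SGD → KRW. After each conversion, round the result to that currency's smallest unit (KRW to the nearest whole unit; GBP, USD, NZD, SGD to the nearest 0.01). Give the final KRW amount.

KRW 1,977,875,612

SEK 17,000,000.00 × 0.0753033 = GBP 1,280,156.10
GBP 1,280,156.10 × 1.19710 = USD 1,532,474.87
USD 1,532,474.87 ÷ 0.587768 = NZD 2,607,278.50
NZD 2,607,278.50 × 0.790383 = SGD 2,060,748.60
SGD 2,060,748.60 ÷ 0.00104190 = KRW 1,977,875,612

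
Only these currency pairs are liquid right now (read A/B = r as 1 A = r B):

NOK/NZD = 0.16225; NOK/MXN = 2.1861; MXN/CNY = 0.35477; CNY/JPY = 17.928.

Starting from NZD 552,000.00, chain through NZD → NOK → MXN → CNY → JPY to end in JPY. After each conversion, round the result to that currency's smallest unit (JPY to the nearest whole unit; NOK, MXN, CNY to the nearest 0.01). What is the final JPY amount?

NZD 552,000.00 ÷ 0.16225 = NOK 3,402,157.16
NOK 3,402,157.16 × 2.1861 = MXN 7,437,455.77
MXN 7,437,455.77 × 0.35477 = CNY 2,638,586.18
CNY 2,638,586.18 × 17.928 = JPY 47,304,573

JPY 47,304,573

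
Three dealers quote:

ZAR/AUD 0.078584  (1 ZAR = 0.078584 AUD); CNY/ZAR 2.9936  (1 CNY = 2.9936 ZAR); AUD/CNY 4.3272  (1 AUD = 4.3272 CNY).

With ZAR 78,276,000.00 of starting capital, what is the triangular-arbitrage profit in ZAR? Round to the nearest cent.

Profitable loop is ZAR → AUD → CNY → ZAR:
ZAR 78,276,000.00 × 0.078584 = AUD 6,151,241.18
AUD 6,151,241.18 × 4.3272 = CNY 26,617,650.85
CNY 26,617,650.85 × 2.9936 = ZAR 79,682,599.59
Profit = ZAR 79,682,599.59 − ZAR 78,276,000.00

Profit: ZAR 1,406,599.59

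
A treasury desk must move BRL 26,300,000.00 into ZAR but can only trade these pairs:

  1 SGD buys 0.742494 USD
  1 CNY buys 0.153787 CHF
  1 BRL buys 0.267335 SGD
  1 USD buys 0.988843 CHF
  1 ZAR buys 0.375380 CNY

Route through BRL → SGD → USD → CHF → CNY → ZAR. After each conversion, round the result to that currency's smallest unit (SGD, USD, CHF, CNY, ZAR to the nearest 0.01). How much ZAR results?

ZAR 89,421,326.23

BRL 26,300,000.00 × 0.267335 = SGD 7,030,910.50
SGD 7,030,910.50 × 0.742494 = USD 5,220,408.86
USD 5,220,408.86 × 0.988843 = CHF 5,162,164.76
CHF 5,162,164.76 ÷ 0.153787 = CNY 33,566,977.44
CNY 33,566,977.44 ÷ 0.375380 = ZAR 89,421,326.23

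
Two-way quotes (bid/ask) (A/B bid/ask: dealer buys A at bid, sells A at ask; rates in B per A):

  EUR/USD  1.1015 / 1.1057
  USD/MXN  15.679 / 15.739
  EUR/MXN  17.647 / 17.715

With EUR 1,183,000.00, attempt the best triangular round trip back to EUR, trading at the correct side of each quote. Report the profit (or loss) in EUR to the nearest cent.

Net profit: EUR 16,613.06

Best loop EUR → MXN → USD → EUR:
EUR 1,183,000.00 × 17.647 (sell EUR at bid) = MXN 20,876,401.00
MXN 20,876,401.00 ÷ 15.739 (buy USD at ask) = USD 1,326,412.16
USD 1,326,412.16 ÷ 1.1057 (buy EUR at ask) = EUR 1,199,613.06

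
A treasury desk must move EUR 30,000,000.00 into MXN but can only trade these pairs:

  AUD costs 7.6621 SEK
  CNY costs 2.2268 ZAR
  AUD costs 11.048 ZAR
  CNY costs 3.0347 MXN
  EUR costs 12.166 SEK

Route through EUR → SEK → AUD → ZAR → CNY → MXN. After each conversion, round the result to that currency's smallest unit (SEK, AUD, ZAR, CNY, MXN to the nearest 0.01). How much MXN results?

MXN 717,198,658.78

EUR 30,000,000.00 × 12.166 = SEK 364,980,000.00
SEK 364,980,000.00 ÷ 7.6621 = AUD 47,634,460.53
AUD 47,634,460.53 × 11.048 = ZAR 526,265,519.94
ZAR 526,265,519.94 ÷ 2.2268 = CNY 236,332,638.74
CNY 236,332,638.74 × 3.0347 = MXN 717,198,658.78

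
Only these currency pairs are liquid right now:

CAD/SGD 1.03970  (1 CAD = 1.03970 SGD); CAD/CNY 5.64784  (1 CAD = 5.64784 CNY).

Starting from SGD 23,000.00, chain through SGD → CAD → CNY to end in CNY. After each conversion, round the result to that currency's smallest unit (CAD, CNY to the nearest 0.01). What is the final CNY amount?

CNY 124,940.22

SGD 23,000.00 ÷ 1.03970 = CAD 22,121.77
CAD 22,121.77 × 5.64784 = CNY 124,940.22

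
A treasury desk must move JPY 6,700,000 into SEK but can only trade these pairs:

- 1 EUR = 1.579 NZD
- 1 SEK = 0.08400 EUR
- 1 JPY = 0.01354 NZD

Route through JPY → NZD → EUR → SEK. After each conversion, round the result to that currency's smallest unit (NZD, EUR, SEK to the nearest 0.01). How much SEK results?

SEK 683,962.14

JPY 6,700,000 × 0.01354 = NZD 90,718.00
NZD 90,718.00 ÷ 1.579 = EUR 57,452.82
EUR 57,452.82 ÷ 0.08400 = SEK 683,962.14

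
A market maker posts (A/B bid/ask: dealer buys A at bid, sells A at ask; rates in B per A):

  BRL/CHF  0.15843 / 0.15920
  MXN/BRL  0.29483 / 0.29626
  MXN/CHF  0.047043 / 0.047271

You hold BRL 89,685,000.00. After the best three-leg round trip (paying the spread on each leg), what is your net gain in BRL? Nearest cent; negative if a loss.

Best loop BRL → MXN → CHF → BRL:
BRL 89,685,000.00 ÷ 0.29626 (buy MXN at ask) = MXN 302,723,958.68
MXN 302,723,958.68 × 0.047043 (sell MXN at bid) = CHF 14,241,043.19
CHF 14,241,043.19 ÷ 0.15920 (buy BRL at ask) = BRL 89,453,788.87

Net result: BRL -231,211.13 (no profitable arbitrage after spreads)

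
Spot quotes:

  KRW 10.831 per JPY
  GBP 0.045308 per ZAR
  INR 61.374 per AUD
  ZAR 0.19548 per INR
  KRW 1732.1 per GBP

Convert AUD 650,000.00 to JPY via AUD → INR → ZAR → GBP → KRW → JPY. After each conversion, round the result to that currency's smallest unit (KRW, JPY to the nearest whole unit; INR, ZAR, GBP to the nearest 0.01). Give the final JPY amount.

AUD 650,000.00 × 61.374 = INR 39,893,100.00
INR 39,893,100.00 × 0.19548 = ZAR 7,798,303.19
ZAR 7,798,303.19 × 0.045308 = GBP 353,325.52
GBP 353,325.52 × 1732.1 = KRW 611,995,133
KRW 611,995,133 ÷ 10.831 = JPY 56,504,029

JPY 56,504,029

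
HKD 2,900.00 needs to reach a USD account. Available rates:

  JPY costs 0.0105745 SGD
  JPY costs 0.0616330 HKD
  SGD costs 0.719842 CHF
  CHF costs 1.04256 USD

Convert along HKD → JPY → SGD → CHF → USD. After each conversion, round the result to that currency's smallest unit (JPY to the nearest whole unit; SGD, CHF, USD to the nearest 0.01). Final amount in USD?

HKD 2,900.00 ÷ 0.0616330 = JPY 47,053
JPY 47,053 × 0.0105745 = SGD 497.56
SGD 497.56 × 0.719842 = CHF 358.16
CHF 358.16 × 1.04256 = USD 373.40

USD 373.40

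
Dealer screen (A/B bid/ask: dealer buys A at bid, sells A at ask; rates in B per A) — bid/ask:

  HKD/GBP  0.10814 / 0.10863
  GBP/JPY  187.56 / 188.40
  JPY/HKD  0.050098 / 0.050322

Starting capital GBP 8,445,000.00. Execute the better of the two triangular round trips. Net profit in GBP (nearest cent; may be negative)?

Net profit: GBP 136,172.49

Best loop GBP → JPY → HKD → GBP:
GBP 8,445,000.00 × 187.56 (sell GBP at bid) = JPY 1,583,944,200
JPY 1,583,944,200 × 0.050098 (sell JPY at bid) = HKD 79,352,436.53
HKD 79,352,436.53 × 0.10814 (sell HKD at bid) = GBP 8,581,172.49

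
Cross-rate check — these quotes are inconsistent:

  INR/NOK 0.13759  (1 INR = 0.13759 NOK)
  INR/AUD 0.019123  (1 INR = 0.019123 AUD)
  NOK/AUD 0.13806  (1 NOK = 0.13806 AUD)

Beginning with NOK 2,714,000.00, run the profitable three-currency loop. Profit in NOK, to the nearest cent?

Profit: NOK 18,191.45

Profitable loop is NOK → INR → AUD → NOK:
NOK 2,714,000.00 ÷ 0.13759 = INR 19,725,270.73
INR 19,725,270.73 × 0.019123 = AUD 377,206.35
AUD 377,206.35 ÷ 0.13806 = NOK 2,732,191.45
Profit = NOK 2,732,191.45 − NOK 2,714,000.00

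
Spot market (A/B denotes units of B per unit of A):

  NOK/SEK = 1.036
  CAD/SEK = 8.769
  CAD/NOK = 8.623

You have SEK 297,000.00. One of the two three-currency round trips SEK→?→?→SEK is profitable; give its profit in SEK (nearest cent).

Profitable loop is SEK → CAD → NOK → SEK:
SEK 297,000.00 ÷ 8.769 = CAD 33,869.31
CAD 33,869.31 × 8.623 = NOK 292,055.08
NOK 292,055.08 × 1.036 = SEK 302,569.06
Profit = SEK 302,569.06 − SEK 297,000.00

Profit: SEK 5,569.06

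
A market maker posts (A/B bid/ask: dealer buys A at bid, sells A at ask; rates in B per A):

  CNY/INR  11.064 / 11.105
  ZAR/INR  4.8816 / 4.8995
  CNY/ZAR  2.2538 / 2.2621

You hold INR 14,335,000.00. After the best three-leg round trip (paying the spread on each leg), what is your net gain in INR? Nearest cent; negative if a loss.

Net result: INR -24,780.26 (no profitable arbitrage after spreads)

Best loop INR → ZAR → CNY → INR:
INR 14,335,000.00 ÷ 4.8995 (buy ZAR at ask) = ZAR 2,925,808.76
ZAR 2,925,808.76 ÷ 2.2621 (buy CNY at ask) = CNY 1,293,403.81
CNY 1,293,403.81 × 11.064 (sell CNY at bid) = INR 14,310,219.74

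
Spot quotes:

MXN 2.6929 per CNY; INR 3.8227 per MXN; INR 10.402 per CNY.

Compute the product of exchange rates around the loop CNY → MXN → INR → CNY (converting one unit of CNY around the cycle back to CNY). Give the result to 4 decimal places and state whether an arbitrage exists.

Around CNY → MXN → INR → CNY: 1 × 2.6929 × 3.8227 ÷ 10.402 = 0.989632
Product < 1; profitable direction is CNY → INR → MXN → CNY.

0.9896 (arbitrage exists)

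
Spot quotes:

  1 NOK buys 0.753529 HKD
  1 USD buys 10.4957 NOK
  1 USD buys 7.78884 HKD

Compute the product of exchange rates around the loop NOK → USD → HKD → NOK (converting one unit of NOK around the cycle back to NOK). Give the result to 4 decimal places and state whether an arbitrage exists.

Around NOK → USD → HKD → NOK: 1 ÷ 10.4957 × 7.78884 ÷ 0.753529 = 0.984830
Product < 1; profitable direction is NOK → HKD → USD → NOK.

0.9848 (arbitrage exists)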